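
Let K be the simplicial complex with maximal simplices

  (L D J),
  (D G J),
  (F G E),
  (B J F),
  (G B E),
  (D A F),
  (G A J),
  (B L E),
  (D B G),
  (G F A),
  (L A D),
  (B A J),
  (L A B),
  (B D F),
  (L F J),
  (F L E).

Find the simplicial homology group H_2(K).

Take the total order A < B < D < E < F < G < J < L on the vertex set. Then K (dimension 2) consists of the simplices:

  0-simplices (8): A, B, D, E, F, G, J, L
  1-simplices (24): AB, AD, AF, AG, AJ, AL, BD, BE, BF, BG, BJ, BL, DF, DG, DJ, DL, EF, EG, EL, FG, FJ, FL, GJ, JL
  2-simplices (16): ABJ, ABL, ADF, ADL, AFG, AGJ, BDF, BDG, BEG, BEL, BFJ, DGJ, DJL, EFG, EFL, FJL

so the chain groups are C_0 ≅ Z^8, C_1 ≅ Z^24, C_2 ≅ Z^16.

Boundary ∂_1: C_1 → C_0 is given by ∂[p,q] = [q] − [p].
The resulting 8×24 matrix has rank 7, and its Smith normal form has invariant factors (1,1,1,1,1,1,1).

∂_2: C_2 → C_1 acts by ∂[p,q,r] = [q,r] − [p,r] + [p,q]. For instance
  ∂BDF = DF − BF + BD,
  ∂ABL = BL − AL + AB.
The resulting 24×16 matrix has rank 15, and its Smith normal form has invariant factors (1,1,1,1,1,1,1,1,1,1,1,1,1,1,1).

Computing H_k = (kernel of ∂_k) / (image of ∂_{k+1}):

  H_2: rank ker ∂_2 − rank ∂_3 = (16 − 15) − 0 = 1, and there is no ∂_3, so H_2 = Z.

(K is a triangulation of the torus T^2.)

H_2 ≅ Z.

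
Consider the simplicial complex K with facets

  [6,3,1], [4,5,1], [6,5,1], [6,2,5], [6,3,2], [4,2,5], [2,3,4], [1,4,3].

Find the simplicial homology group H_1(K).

H_1 = 0.

We work with the vertex ordering 1 < 2 < 3 < 4 < 5 < 6. The simplices of K, each written with vertices in increasing order, are:

  0-simplices (6): [1], [2], [3], [4], [5], [6]
  1-simplices (12): [1,3], [1,4], [1,5], [1,6], [2,3], [2,4], [2,5], [2,6], [3,4], [3,6], [4,5], [5,6]
  2-simplices (8): [1,3,4], [1,3,6], [1,4,5], [1,5,6], [2,3,4], [2,3,6], [2,4,5], [2,5,6]

Hence C_0 ≅ Z^6, C_1 ≅ Z^12, C_2 ≅ Z^8.

∂_1: C_1 → C_0 sends each edge [p,q] (with p < q) to q − p. For instance
  ∂[4,5] = [5] − [4].
This gives a 6×12 integer matrix of rank 5; reducing to Smith normal form yields diagonal entries (1,1,1,1,1).

Boundary ∂_2: C_2 → C_1 acts by ∂[p,q,r] = [q,r] − [p,r] + [p,q]. For instance
  ∂[1,4,5] = [4,5] − [1,5] + [1,4],
  ∂[2,4,5] = [4,5] − [2,5] + [2,4].
The 12×8 boundary matrix has rank 7 and Smith normal form diag(1,1,1,1,1,1,1).

Now H_k = ker ∂_k / im ∂_{k+1}, so:

  H_1: rank ker ∂_1 − rank ∂_2 = (12 − 5) − 7 = 0, and the invariant factors of ∂_2 are all 1, so H_1 = 0.

(K is a triangulation of the 2-sphere S^2.)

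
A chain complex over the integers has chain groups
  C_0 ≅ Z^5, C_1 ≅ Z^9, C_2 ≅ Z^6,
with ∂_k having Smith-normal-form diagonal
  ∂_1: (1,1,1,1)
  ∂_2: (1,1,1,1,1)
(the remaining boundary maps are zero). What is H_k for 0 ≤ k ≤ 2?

H_0 = Z,  H_1 = 0,  H_2 = Z.

H_0: b_0 = 5 − 0 − 4 = 1; torsion from ∂_1 factors > 1: none. So H_0 = Z.
H_1: b_1 = 9 − 4 − 5 = 0; torsion from ∂_2 factors > 1: none. So H_1 = 0.
H_2: b_2 = 6 − 5 − 0 = 1; torsion from ∂_3 factors > 1: none. So H_2 = Z.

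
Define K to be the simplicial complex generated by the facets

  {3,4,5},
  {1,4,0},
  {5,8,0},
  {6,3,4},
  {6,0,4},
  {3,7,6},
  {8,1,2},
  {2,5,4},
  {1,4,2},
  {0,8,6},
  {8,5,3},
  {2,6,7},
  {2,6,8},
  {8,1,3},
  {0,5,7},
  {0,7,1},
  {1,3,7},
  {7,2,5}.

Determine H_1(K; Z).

H_1 = Z^2.

Order the vertices as 0 < 1 < 2 < 3 < 4 < 5 < 6 < 7 < 8. Listing each simplex with vertices in this order, K has dimension 2 with simplices:

  0-simplices (9): [0], [1], [2], [3], [4], [5], [6], [7], [8]
  1-simplices (27): (27 of them)
  2-simplices (18): [0,1,4], [0,1,7], [0,4,6], [0,5,7], [0,5,8], [0,6,8], [1,2,4], [1,2,8], [1,3,7], [1,3,8], [2,4,5], [2,5,7], [2,6,7], [2,6,8], [3,4,5], [3,4,6], [3,5,8], [3,6,7]

so the chain groups are C_0 ≅ Z^9, C_1 ≅ Z^27, C_2 ≅ Z^18.

The boundary map ∂_1: C_1 → C_0 maps an edge to its endpoints' difference, ∂[p,q] = q − p. For instance
  ∂[3,5] = [5] − [3].
This gives a 9×27 integer matrix of rank 8; reducing to Smith normal form yields diagonal entries (1,1,1,1,1,1,1,1).

Boundary ∂_2: C_2 → C_1 sends each 2-simplex [p,q,r] to [q,r] − [p,r] + [p,q]. For instance
  ∂[2,6,7] = [6,7] − [2,7] + [2,6],
  ∂[3,4,6] = [4,6] − [3,6] + [3,4].
The 27×18 boundary matrix has rank 17 and Smith normal form diag(1,1,1,1,1,1,1,1,1,1,1,1,1,1,1,1,1).

Reading off H_k = ker ∂_k / im ∂_{k+1}:

  H_1: rank ker ∂_1 − rank ∂_2 = (27 − 8) − 17 = 2, and the invariant factors of ∂_2 are all 1, so H_1 ≅ Z^2.

(K is a triangulation of the torus T^2.)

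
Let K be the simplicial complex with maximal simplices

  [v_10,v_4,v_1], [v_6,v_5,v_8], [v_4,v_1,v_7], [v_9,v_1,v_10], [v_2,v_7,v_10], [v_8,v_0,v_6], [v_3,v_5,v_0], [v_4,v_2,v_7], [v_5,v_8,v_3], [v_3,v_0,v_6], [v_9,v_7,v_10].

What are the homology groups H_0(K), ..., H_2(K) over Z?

H_0 ≅ Z^2,  H_1 ≅ Z^2,  H_2 = 0.

Take the total order v_0 < v_1 < v_2 < v_3 < v_4 < v_5 < v_6 < v_7 < v_8 < v_9 < v_10 on the vertex set. Then K (dimension 2) consists of the simplices:

  0-simplices (11): [v_0], [v_1], [v_2], [v_3], [v_4], [v_5], [v_6], [v_7], [v_8], [v_9], [v_10]
  1-simplices (22): (22 of them)
  2-simplices (11): (11 of them)

giving chain groups C_0 ≅ Z^11, C_1 ≅ Z^22, C_2 ≅ Z^11.

The boundary map ∂_1: C_1 → C_0 sends each edge [p,q] (with p < q) to q − p.
The resulting 11×22 matrix has rank 9, and its Smith normal form has invariant factors (1,1,1,1,1,1,1,1,1).

Boundary ∂_2: C_2 → C_1 sends each 2-simplex [p,q,r] to [q,r] − [p,r] + [p,q]. For instance
  ∂[v_1,v_9,v_10] = [v_9,v_10] − [v_1,v_10] + [v_1,v_9],
  ∂[v_0,v_3,v_6] = [v_3,v_6] − [v_0,v_6] + [v_0,v_3].
This gives a 22×11 integer matrix of rank 11; reducing to Smith normal form yields diagonal entries (1,1,1,1,1,1,1,1,1,1,1).

Computing H_k = (kernel of ∂_k) / (image of ∂_{k+1}):

  H_0: rank C_0 − rank ∂_1 = 11 − 9 = 2, and the invariant factors of ∂_1 are all 1, so H_0 = Z^2.
  H_1: rank ker ∂_1 − rank ∂_2 = (22 − 9) − 11 = 2, and the invariant factors of ∂_2 are all 1, so H_1 = Z^2.
  H_2: rank ker ∂_2 − rank ∂_3 = (11 − 11) − 0 = 0, and there is no ∂_3, so H_2 = 0.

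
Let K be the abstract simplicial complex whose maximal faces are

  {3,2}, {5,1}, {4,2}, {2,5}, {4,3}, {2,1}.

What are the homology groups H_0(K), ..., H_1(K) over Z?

We work with the vertex ordering 1 < 2 < 3 < 4 < 5. The simplices of K, each written with vertices in increasing order, are:

  0-simplices (5): [1], [2], [3], [4], [5]
  1-simplices (6): [1,2], [1,5], [2,3], [2,4], [2,5], [3,4]

Hence C_0 ≅ Z^5, C_1 ≅ Z^6.

Boundary ∂_1: C_1 → C_0 is given by ∂[p,q] = [q] − [p].
As a 5×6 matrix over Z this has rank 4, with invariant factors (1,1,1,1).

From H_k ≅ ker(∂_k) / im(∂_{k+1}) we obtain:

  H_0: rank C_0 − rank ∂_1 = 5 − 4 = 1, and the invariant factors of ∂_1 are all 1, so H_0 ≅ Z.
  H_1: rank ker ∂_1 − rank ∂_2 = (6 − 4) − 0 = 2, and there is no ∂_2, so H_1 ≅ Z^2.

(K is a triangulation of a wedge of 2 circles.)

H_0 = Z,  H_1 = Z^2.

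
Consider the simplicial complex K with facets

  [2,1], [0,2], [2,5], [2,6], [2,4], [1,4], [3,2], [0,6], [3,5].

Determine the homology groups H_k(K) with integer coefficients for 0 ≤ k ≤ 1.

H_0 ≅ Z,  H_1 ≅ Z^3.

Take the total order 0 < 1 < 2 < 3 < 4 < 5 < 6 on the vertex set. Then K (dimension 1) consists of the simplices:

  0-simplices (7): [0], [1], [2], [3], [4], [5], [6]
  1-simplices (9): [0,2], [0,6], [1,2], [1,4], [2,3], [2,4], [2,5], [2,6], [3,5]

Hence C_0 ≅ Z^7, C_1 ≅ Z^9.

∂_1: C_1 → C_0 sends each edge [p,q] (with p < q) to q − p.
As a 7×9 matrix over Z this has rank 6, with invariant factors (1,1,1,1,1,1).

Computing H_k = (kernel of ∂_k) / (image of ∂_{k+1}):

  H_0: rank C_0 − rank ∂_1 = 7 − 6 = 1, and the invariant factors of ∂_1 are all 1, so H_0 ≅ Z.
  H_1: rank ker ∂_1 − rank ∂_2 = (9 − 6) − 0 = 3, and there is no ∂_2, so H_1 ≅ Z^3.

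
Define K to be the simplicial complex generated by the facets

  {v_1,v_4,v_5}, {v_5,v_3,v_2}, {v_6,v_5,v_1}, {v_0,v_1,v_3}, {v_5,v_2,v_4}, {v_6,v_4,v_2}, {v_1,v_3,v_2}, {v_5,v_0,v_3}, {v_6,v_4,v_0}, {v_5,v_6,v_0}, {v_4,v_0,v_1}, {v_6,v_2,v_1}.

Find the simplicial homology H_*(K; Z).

H_0 = Z,  H_1 = Z/2,  H_2 = 0.

Fix the vertex order v_0 < v_1 < v_2 < v_3 < v_4 < v_5 < v_6 and write every simplex with vertices in increasing order. Then dim K = 2 and the simplices of K are:

  0-simplices (7): [v_0], [v_1], [v_2], [v_3], [v_4], [v_5], [v_6]
  1-simplices (18): (18 of them)
  2-simplices (12): (12 of them)

Hence C_0 ≅ Z^7, C_1 ≅ Z^18, C_2 ≅ Z^12.

Boundary ∂_1: C_1 → C_0 maps an edge to its endpoints' difference, ∂[p,q] = q − p. For instance
  ∂[v_1,v_3] = [v_3] − [v_1].
The resulting 7×18 matrix has rank 6, and its Smith normal form has invariant factors (1,1,1,1,1,1).

∂_2: C_2 → C_1 acts by ∂[p,q,r] = [q,r] − [p,r] + [p,q]. For instance
  ∂[v_0,v_4,v_6] = [v_4,v_6] − [v_0,v_6] + [v_0,v_4],
  ∂[v_1,v_2,v_3] = [v_2,v_3] − [v_1,v_3] + [v_1,v_2].
The resulting 18×12 matrix has rank 12, and its Smith normal form has invariant factors (1,1,1,1,1,1,1,1,1,1,1,2).

Now H_k = ker ∂_k / im ∂_{k+1}, so:

  H_0: rank C_0 − rank ∂_1 = 7 − 6 = 1, and the invariant factors of ∂_1 are all 1, so H_0 ≅ Z.
  H_1: rank ker ∂_1 − rank ∂_2 = (18 − 6) − 12 = 0, and ∂_2 has invariant factor 2 > 1, so H_1 ≅ Z/2.
  H_2: rank ker ∂_2 − rank ∂_3 = (12 − 12) − 0 = 0, and there is no ∂_3, so H_2 ≅ 0.

As a check, the Euler characteristic is 7 − 18 + 12 = 1, which agrees with 1 − 0 + 0 = 1.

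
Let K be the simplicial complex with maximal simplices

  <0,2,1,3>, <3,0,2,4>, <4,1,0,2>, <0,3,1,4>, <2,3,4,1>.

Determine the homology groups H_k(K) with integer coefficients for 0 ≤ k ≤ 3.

K has 5 vertices, 10 edges, 10 triangles, 5 3-simplices.
rank ∂_0 = 0, rank ∂_1 = 4 ⇒ b_0 = 5 − 0 − 4 = 1; all invariant factors of ∂_1 are 1 so no torsion. So H_0 ≅ Z.
rank ∂_1 = 4, rank ∂_2 = 6 ⇒ b_1 = 10 − 4 − 6 = 0; all invariant factors of ∂_2 are 1 so no torsion. So H_1 ≅ 0.
rank ∂_2 = 6, rank ∂_3 = 4 ⇒ b_2 = 10 − 6 − 4 = 0; all invariant factors of ∂_3 are 1 so no torsion. So H_2 ≅ 0.
rank ∂_3 = 4, rank ∂_4 = 0 ⇒ b_3 = 5 − 4 − 0 = 1. So H_3 ≅ Z.

H_0 ≅ Z,  H_1 = 0,  H_2 = 0,  H_3 ≅ Z.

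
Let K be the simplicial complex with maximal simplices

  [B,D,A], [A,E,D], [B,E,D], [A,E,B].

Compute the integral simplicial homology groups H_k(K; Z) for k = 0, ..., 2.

Order the vertices as A < B < D < E. Listing each simplex with vertices in this order, K has dimension 2 with simplices:

  0-simplices (4): A, B, D, E
  1-simplices (6): AB, AD, AE, BD, BE, DE
  2-simplices (4): ABD, ABE, ADE, BDE

so the chain groups are C_0 ≅ Z^4, C_1 ≅ Z^6, C_2 ≅ Z^4.

The boundary map ∂_1: C_1 → C_0 sends each edge [p,q] (with p < q) to q − p. For instance
  ∂AE = E − A.
The resulting 4×6 matrix has rank 3, and its Smith normal form has invariant factors (1,1,1).

Boundary ∂_2: C_2 → C_1 sends each 2-simplex [p,q,r] to [q,r] − [p,r] + [p,q]. For instance
  ∂ABE = BE − AE + AB,
  ∂BDE = DE − BE + BD.
The 6×4 boundary matrix has rank 3 and Smith normal form diag(1,1,1).

Now H_k = ker ∂_k / im ∂_{k+1}, so:

  H_0: rank C_0 − rank ∂_1 = 4 − 3 = 1, and the invariant factors of ∂_1 are all 1, so H_0 ≅ Z.
  H_1: rank ker ∂_1 − rank ∂_2 = (6 − 3) − 3 = 0, and the invariant factors of ∂_2 are all 1, so H_1 ≅ 0.
  H_2: rank ker ∂_2 − rank ∂_3 = (4 − 3) − 0 = 1, and there is no ∂_3, so H_2 ≅ Z.

(K is a triangulation of the 2-sphere S^2.)

H_0 ≅ Z,  H_1 = 0,  H_2 ≅ Z.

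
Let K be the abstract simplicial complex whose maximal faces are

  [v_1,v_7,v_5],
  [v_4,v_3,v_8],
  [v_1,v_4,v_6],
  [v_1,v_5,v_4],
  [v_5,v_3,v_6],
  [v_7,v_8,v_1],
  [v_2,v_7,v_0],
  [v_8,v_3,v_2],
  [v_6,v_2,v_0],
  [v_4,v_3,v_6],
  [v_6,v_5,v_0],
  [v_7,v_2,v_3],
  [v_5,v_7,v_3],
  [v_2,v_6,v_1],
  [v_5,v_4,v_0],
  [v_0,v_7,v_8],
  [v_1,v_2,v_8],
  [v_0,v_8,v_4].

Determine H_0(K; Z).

Take the total order v_0 < v_1 < v_2 < v_3 < v_4 < v_5 < v_6 < v_7 < v_8 on the vertex set. Then K (dimension 2) consists of the simplices:

  0-simplices (9): [v_0], [v_1], [v_2], [v_3], [v_4], [v_5], [v_6], [v_7], [v_8]
  1-simplices (27): (27 of them)
  2-simplices (18): (18 of them)

Hence C_0 ≅ Z^9, C_1 ≅ Z^27, C_2 ≅ Z^18.

The boundary map ∂_1: C_1 → C_0 maps an edge to its endpoints' difference, ∂[p,q] = q − p.
The 9×27 boundary matrix has rank 8 and Smith normal form diag(1,1,1,1,1,1,1,1).

The boundary map ∂_2: C_2 → C_1 acts by ∂[p,q,r] = [q,r] − [p,r] + [p,q]. For instance
  ∂[v_3,v_5,v_6] = [v_5,v_6] − [v_3,v_6] + [v_3,v_5],
  ∂[v_3,v_4,v_6] = [v_4,v_6] − [v_3,v_6] + [v_3,v_4].
The 27×18 boundary matrix has rank 18 and Smith normal form diag(1,1,1,1,1,1,1,1,1,1,1,1,1,1,1,1,1,2).

From H_k ≅ ker(∂_k) / im(∂_{k+1}) we obtain:

  H_0: rank C_0 − rank ∂_1 = 9 − 8 = 1, and the invariant factors of ∂_1 are all 1, so H_0 ≅ Z.

(K is a triangulation of the Klein bottle.)

H_0 = Z.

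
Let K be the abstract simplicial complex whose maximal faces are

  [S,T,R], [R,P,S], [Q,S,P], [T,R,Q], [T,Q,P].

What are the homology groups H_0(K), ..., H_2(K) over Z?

Order the vertices as P < Q < R < S < T. Listing each simplex with vertices in this order, K has dimension 2 with simplices:

  0-simplices (5): P, Q, R, S, T
  1-simplices (10): PQ, PR, PS, PT, QR, QS, QT, RS, RT, ST
  2-simplices (5): PQS, PQT, PRS, QRT, RST

so the chain groups are C_0 ≅ Z^5, C_1 ≅ Z^10, C_2 ≅ Z^5.

∂_1: C_1 → C_0 is given by ∂[p,q] = [q] − [p]. For instance
  ∂QR = R − Q.
As a 5×10 matrix over Z this has rank 4, with invariant factors (1,1,1,1).

Boundary ∂_2: C_2 → C_1 maps a triangle to the signed sum of its edges. For instance
  ∂QRT = RT − QT + QR,
  ∂PQS = QS − PS + PQ.
The resulting 10×5 matrix has rank 5, and its Smith normal form has invariant factors (1,1,1,1,1).

Now H_k = ker ∂_k / im ∂_{k+1}, so:

  H_0: rank C_0 − rank ∂_1 = 5 − 4 = 1, and the invariant factors of ∂_1 are all 1, so H_0 ≅ Z.
  H_1: rank ker ∂_1 − rank ∂_2 = (10 − 4) − 5 = 1, and the invariant factors of ∂_2 are all 1, so H_1 ≅ Z.
  H_2: rank ker ∂_2 − rank ∂_3 = (5 − 5) − 0 = 0, and there is no ∂_3, so H_2 ≅ 0.

(K is a triangulation of the Möbius band.)

H_0 ≅ Z,  H_1 ≅ Z,  H_2 = 0.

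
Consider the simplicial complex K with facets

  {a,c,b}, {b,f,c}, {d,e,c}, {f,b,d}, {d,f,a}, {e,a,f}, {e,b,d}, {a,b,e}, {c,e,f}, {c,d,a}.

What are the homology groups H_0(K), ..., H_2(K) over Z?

H_0 ≅ Z,  H_1 ≅ Z_2,  H_2 = 0.

Order the vertices as a < b < c < d < e < f. Listing each simplex with vertices in this order, K has dimension 2 with simplices:

  0-simplices (6): a, b, c, d, e, f
  1-simplices (15): ab, ac, ad, ae, af, bc, bd, be, bf, cd, ce, cf, de, df, ef
  2-simplices (10): abc, abe, acd, adf, aef, bcf, bde, bdf, cde, cef

so the chain groups are C_0 ≅ Z^6, C_1 ≅ Z^15, C_2 ≅ Z^10.

The boundary map ∂_1: C_1 → C_0 maps an edge to its endpoints' difference, ∂[p,q] = q − p. For instance
  ∂cf = f − c.
The 6×15 boundary matrix has rank 5 and Smith normal form diag(1,1,1,1,1).

∂_2: C_2 → C_1 acts by ∂[p,q,r] = [q,r] − [p,r] + [p,q]. For instance
  ∂acd = cd − ad + ac,
  ∂cef = ef − cf + ce.
The 15×10 boundary matrix has rank 10 and Smith normal form diag(1,1,1,1,1,1,1,1,1,2).

Now H_k = ker ∂_k / im ∂_{k+1}, so:

  H_0: rank C_0 − rank ∂_1 = 6 − 5 = 1, and the invariant factors of ∂_1 are all 1, so H_0 = Z.
  H_1: rank ker ∂_1 − rank ∂_2 = (15 − 5) − 10 = 0, and ∂_2 has invariant factor 2 > 1, so H_1 = Z_2.
  H_2: rank ker ∂_2 − rank ∂_3 = (10 − 10) − 0 = 0, and there is no ∂_3, so H_2 = 0.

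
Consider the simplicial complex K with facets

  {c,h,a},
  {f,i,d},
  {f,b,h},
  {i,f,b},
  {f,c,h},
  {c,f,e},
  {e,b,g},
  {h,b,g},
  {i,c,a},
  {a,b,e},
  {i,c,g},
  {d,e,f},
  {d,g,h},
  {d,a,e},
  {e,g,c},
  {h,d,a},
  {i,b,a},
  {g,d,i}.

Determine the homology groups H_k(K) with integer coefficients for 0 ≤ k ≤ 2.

H_0 = Z,  H_1 = Z^2,  H_2 = Z.

Order the vertices as a < b < c < d < e < f < g < h < i. Listing each simplex with vertices in this order, K has dimension 2 with simplices:

  0-simplices (9): a, b, c, d, e, f, g, h, i
  1-simplices (27): ab, ac, ad, ae, ah, ai, be, bf, bg, bh, bi, ce, cf, cg, ch, ci, de, df, dg, dh, di, ef, eg, fh, fi, gh, gi
  2-simplices (18): abe, abi, ach, aci, ade, adh, beg, bfh, bfi, bgh, cef, ceg, cfh, cgi, def, dfi, dgh, dgi

giving chain groups C_0 ≅ Z^9, C_1 ≅ Z^27, C_2 ≅ Z^18.

Boundary ∂_1: C_1 → C_0 sends each edge [p,q] (with p < q) to q − p.
The resulting 9×27 matrix has rank 8, and its Smith normal form has invariant factors (1,1,1,1,1,1,1,1).

Boundary ∂_2: C_2 → C_1 sends each 2-simplex [p,q,r] to [q,r] − [p,r] + [p,q]. For instance
  ∂cef = ef − cf + ce,
  ∂abi = bi − ai + ab.
The 27×18 boundary matrix has rank 17 and Smith normal form diag(1,1,1,1,1,1,1,1,1,1,1,1,1,1,1,1,1).

Reading off H_k = ker ∂_k / im ∂_{k+1}:

  H_0: rank C_0 − rank ∂_1 = 9 − 8 = 1, and the invariant factors of ∂_1 are all 1, so H_0 = Z.
  H_1: rank ker ∂_1 − rank ∂_2 = (27 − 8) − 17 = 2, and the invariant factors of ∂_2 are all 1, so H_1 = Z^2.
  H_2: rank ker ∂_2 − rank ∂_3 = (18 − 17) − 0 = 1, and there is no ∂_3, so H_2 = Z.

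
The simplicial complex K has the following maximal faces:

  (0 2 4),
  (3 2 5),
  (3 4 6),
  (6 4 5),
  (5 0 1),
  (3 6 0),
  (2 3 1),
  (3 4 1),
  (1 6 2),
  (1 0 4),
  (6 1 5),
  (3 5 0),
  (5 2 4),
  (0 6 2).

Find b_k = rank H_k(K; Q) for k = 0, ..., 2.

b_0 = 1, b_1 = 2, b_2 = 1.

Order the vertices as 0 < 1 < 2 < 3 < 4 < 5 < 6. Listing each simplex with vertices in this order, K has dimension 2 with simplices:

  0-simplices (7): [0], [1], [2], [3], [4], [5], [6]
  1-simplices (21): [0,1], [0,2], [0,3], [0,4], [0,5], [0,6], [1,2], [1,3], [1,4], [1,5], [1,6], [2,3], [2,4], [2,5], [2,6], [3,4], [3,5], [3,6], [4,5], [4,6], [5,6]
  2-simplices (14): [0,1,4], [0,1,5], [0,2,4], [0,2,6], [0,3,5], [0,3,6], [1,2,3], [1,2,6], [1,3,4], [1,5,6], [2,3,5], [2,4,5], [3,4,6], [4,5,6]

so the chain groups are C_0 ≅ Z^7, C_1 ≅ Z^21, C_2 ≅ Z^14.

The boundary map ∂_1: C_1 → C_0 maps an edge to its endpoints' difference, ∂[p,q] = q − p. For instance
  ∂[3,6] = [6] − [3].
This gives a 7×21 integer matrix of rank 6; reducing to Smith normal form yields diagonal entries (1,1,1,1,1,1).

Boundary ∂_2: C_2 → C_1 sends each 2-simplex [p,q,r] to [q,r] − [p,r] + [p,q]. For instance
  ∂[1,2,3] = [2,3] − [1,3] + [1,2],
  ∂[0,1,5] = [1,5] − [0,5] + [0,1].
The resulting 21×14 matrix has rank 13, and its Smith normal form has invariant factors (1,1,1,1,1,1,1,1,1,1,1,1,1).

Computing H_k = (kernel of ∂_k) / (image of ∂_{k+1}):

  H_0: rank C_0 − rank ∂_1 = 7 − 6 = 1, and the invariant factors of ∂_1 are all 1, so H_0 ≅ Z.
  H_1: rank ker ∂_1 − rank ∂_2 = (21 − 6) − 13 = 2, and the invariant factors of ∂_2 are all 1, so H_1 ≅ Z^2.
  H_2: rank ker ∂_2 − rank ∂_3 = (14 − 13) − 0 = 1, and there is no ∂_3, so H_2 ≅ Z.

As a check, the Euler characteristic is 7 − 21 + 14 = 0, which agrees with 1 − 2 + 1 = 0.
(K is a triangulation of the torus T^2.)

Hence the Betti numbers are b_0 = 1, b_1 = 2, b_2 = 1.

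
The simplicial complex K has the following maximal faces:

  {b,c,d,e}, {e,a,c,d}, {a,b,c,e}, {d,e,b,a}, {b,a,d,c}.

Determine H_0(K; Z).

H_0 = Z.

Take the total order a < b < c < d < e on the vertex set. Then K (dimension 3) consists of the simplices:

  0-simplices (5): a, b, c, d, e
  1-simplices (10): ab, ac, ad, ae, bc, bd, be, cd, ce, de
  2-simplices (10): abc, abd, abe, acd, ace, ade, bcd, bce, bde, cde
  3-simplices (5): abcd, abce, abde, acde, bcde

Hence C_0 ≅ Z^5, C_1 ≅ Z^10, C_2 ≅ Z^10, C_3 ≅ Z^5.

The boundary map ∂_1: C_1 → C_0 sends each edge [p,q] (with p < q) to q − p. For instance
  ∂cd = d − c.
The 5×10 boundary matrix has rank 4 and Smith normal form diag(1,1,1,1).

∂_2: C_2 → C_1 sends each 2-simplex [p,q,r] to [q,r] − [p,r] + [p,q]. For instance
  ∂abc = bc − ac + ab,
  ∂abe = be − ae + ab.
The resulting 10×10 matrix has rank 6, and its Smith normal form has invariant factors (1,1,1,1,1,1).

Boundary ∂_3: C_3 → C_2 sends each 3-simplex σ to the alternating sum Σ_i (−1)^i (σ with its i-th vertex removed). For instance
  ∂acde = cde − ade + ace − acd,
  ∂abce = bce − ace + abe − abc.
The resulting 10×5 matrix has rank 4, and its Smith normal form has invariant factors (1,1,1,1).

Reading off H_k = ker ∂_k / im ∂_{k+1}:

  H_0: rank C_0 − rank ∂_1 = 5 − 4 = 1, and the invariant factors of ∂_1 are all 1, so H_0 ≅ Z.

(K is a triangulation of the 3-sphere S^3.)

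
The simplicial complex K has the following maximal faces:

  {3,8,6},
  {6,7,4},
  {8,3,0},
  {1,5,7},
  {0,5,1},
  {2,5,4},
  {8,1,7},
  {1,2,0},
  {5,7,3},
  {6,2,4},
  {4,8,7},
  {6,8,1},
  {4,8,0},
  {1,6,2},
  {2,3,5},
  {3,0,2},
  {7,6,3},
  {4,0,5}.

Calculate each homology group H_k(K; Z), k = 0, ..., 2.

H_0 = Z,  H_1 = Z ⊕ Z/2,  H_2 = 0.

We work with the vertex ordering 0 < 1 < 2 < 3 < 4 < 5 < 6 < 7 < 8. The simplices of K, each written with vertices in increasing order, are:

  0-simplices (9): [0], [1], [2], [3], [4], [5], [6], [7], [8]
  1-simplices (27): (27 of them)
  2-simplices (18): [0,1,2], [0,1,5], [0,2,3], [0,3,8], [0,4,5], [0,4,8], [1,2,6], [1,5,7], [1,6,8], [1,7,8], [2,3,5], [2,4,5], [2,4,6], [3,5,7], [3,6,7], [3,6,8], [4,6,7], [4,7,8]

so the chain groups are C_0 ≅ Z^9, C_1 ≅ Z^27, C_2 ≅ Z^18.

Boundary ∂_1: C_1 → C_0 sends each edge [p,q] (with p < q) to q − p.
As a 9×27 matrix over Z this has rank 8, with invariant factors (1,1,1,1,1,1,1,1).

∂_2: C_2 → C_1 sends each 2-simplex [p,q,r] to [q,r] − [p,r] + [p,q]. For instance
  ∂[0,2,3] = [2,3] − [0,3] + [0,2],
  ∂[2,4,5] = [4,5] − [2,5] + [2,4].
The resulting 27×18 matrix has rank 18, and its Smith normal form has invariant factors (1,1,1,1,1,1,1,1,1,1,1,1,1,1,1,1,1,2).

Computing H_k = (kernel of ∂_k) / (image of ∂_{k+1}):

  H_0: rank C_0 − rank ∂_1 = 9 − 8 = 1, and the invariant factors of ∂_1 are all 1, so H_0 = Z.
  H_1: rank ker ∂_1 − rank ∂_2 = (27 − 8) − 18 = 1, and ∂_2 has invariant factor 2 > 1, so H_1 = Z ⊕ Z/2.
  H_2: rank ker ∂_2 − rank ∂_3 = (18 − 18) − 0 = 0, and there is no ∂_3, so H_2 = 0.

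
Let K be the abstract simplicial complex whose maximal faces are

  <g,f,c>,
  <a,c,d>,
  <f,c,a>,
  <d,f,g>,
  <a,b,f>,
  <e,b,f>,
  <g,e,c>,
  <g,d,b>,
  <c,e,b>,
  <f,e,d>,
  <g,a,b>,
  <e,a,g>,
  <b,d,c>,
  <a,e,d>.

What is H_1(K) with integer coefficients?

K has 7 vertices, 21 edges, 14 triangles.
rank ∂_1 = 6, rank ∂_2 = 13 ⇒ b_1 = 21 − 6 − 13 = 2; all invariant factors of ∂_2 are 1 so no torsion. So H_1 ≅ Z^2.

H_1 ≅ Z^2.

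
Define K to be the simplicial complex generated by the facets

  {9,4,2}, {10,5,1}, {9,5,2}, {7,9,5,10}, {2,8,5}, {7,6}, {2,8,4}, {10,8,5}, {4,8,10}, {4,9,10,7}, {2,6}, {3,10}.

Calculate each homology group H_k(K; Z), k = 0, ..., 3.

H_0 ≅ Z,  H_1 ≅ Z,  H_2 ≅ Z,  H_3 = 0.

We work with the vertex ordering 1 < 2 < 3 < 4 < 5 < 6 < 7 < 8 < 9 < 10. The simplices of K, each written with vertices in increasing order, are:

  0-simplices (10): [1], [2], [3], [4], [5], [6], [7], [8], [9], [10]
  1-simplices (21): [1,5], [1,10], [2,4], [2,5], [2,6], [2,8], [2,9], [3,10], [4,7], [4,8], [4,9], [4,10], [5,7], [5,8], [5,9], [5,10], [6,7], [7,9], [7,10], [8,10], [9,10]
  2-simplices (14): [1,5,10], [2,4,8], [2,4,9], [2,5,8], [2,5,9], [4,7,9], [4,7,10], [4,8,10], [4,9,10], [5,7,9], [5,7,10], [5,8,10], [5,9,10], [7,9,10]
  3-simplices (2): [4,7,9,10], [5,7,9,10]

giving chain groups C_0 ≅ Z^10, C_1 ≅ Z^21, C_2 ≅ Z^14, C_3 ≅ Z^2.

∂_1: C_1 → C_0 is given by ∂[p,q] = [q] − [p].
The resulting 10×21 matrix has rank 9, and its Smith normal form has invariant factors (1,1,1,1,1,1,1,1,1).

∂_2: C_2 → C_1 sends each 2-simplex [p,q,r] to [q,r] − [p,r] + [p,q]. For instance
  ∂[4,8,10] = [8,10] − [4,10] + [4,8],
  ∂[4,9,10] = [9,10] − [4,10] + [4,9].
The resulting 21×14 matrix has rank 11, and its Smith normal form has invariant factors (1,1,1,1,1,1,1,1,1,1,1).

Boundary ∂_3: C_3 → C_2 sends each 3-simplex σ to the alternating sum Σ_i (−1)^i (σ with its i-th vertex removed). For instance
  ∂[4,7,9,10] = [7,9,10] − [4,9,10] + [4,7,10] − [4,7,9],
  ∂[5,7,9,10] = [7,9,10] − [5,9,10] + [5,7,10] − [5,7,9].
The 14×2 boundary matrix has rank 2 and Smith normal form diag(1,1).

From H_k ≅ ker(∂_k) / im(∂_{k+1}) we obtain:

  H_0: rank C_0 − rank ∂_1 = 10 − 9 = 1, and the invariant factors of ∂_1 are all 1, so H_0 = Z.
  H_1: rank ker ∂_1 − rank ∂_2 = (21 − 9) − 11 = 1, and the invariant factors of ∂_2 are all 1, so H_1 = Z.
  H_2: rank ker ∂_2 − rank ∂_3 = (14 − 11) − 2 = 1, and the invariant factors of ∂_3 are all 1, so H_2 = Z.
  H_3: rank ker ∂_3 − rank ∂_4 = (2 − 2) − 0 = 0, and there is no ∂_4, so H_3 = 0.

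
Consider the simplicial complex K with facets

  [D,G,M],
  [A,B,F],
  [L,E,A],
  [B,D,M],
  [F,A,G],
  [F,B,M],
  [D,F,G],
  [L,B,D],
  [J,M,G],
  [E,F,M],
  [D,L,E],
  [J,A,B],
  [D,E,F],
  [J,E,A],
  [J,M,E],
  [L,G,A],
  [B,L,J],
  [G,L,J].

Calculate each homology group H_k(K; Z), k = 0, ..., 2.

H_0 ≅ Z,  H_1 ≅ Z ⊕ Z/2Z,  H_2 = 0.

Fix the vertex order A < B < D < E < F < G < J < L < M and write every simplex with vertices in increasing order. Then dim K = 2 and the simplices of K are:

  0-simplices (9): A, B, D, E, F, G, J, L, M
  1-simplices (27): AB, AE, AF, AG, AJ, AL, BD, BF, BJ, BL, BM, DE, DF, DG, DL, DM, EF, EJ, EL, EM, FG, FM, GJ, GL, GM, JL, JM
  2-simplices (18): ABF, ABJ, AEJ, AEL, AFG, AGL, BDL, BDM, BFM, BJL, DEF, DEL, DFG, DGM, EFM, EJM, GJL, GJM

Hence C_0 ≅ Z^9, C_1 ≅ Z^27, C_2 ≅ Z^18.

∂_1: C_1 → C_0 maps an edge to its endpoints' difference, ∂[p,q] = q − p. For instance
  ∂JL = L − J.
The 9×27 boundary matrix has rank 8 and Smith normal form diag(1,1,1,1,1,1,1,1).

∂_2: C_2 → C_1 sends each 2-simplex [p,q,r] to [q,r] − [p,r] + [p,q]. For instance
  ∂BFM = FM − BM + BF,
  ∂EFM = FM − EM + EF.
This gives a 27×18 integer matrix of rank 18; reducing to Smith normal form yields diagonal entries (1,1,1,1,1,1,1,1,1,1,1,1,1,1,1,1,1,2).

Reading off H_k = ker ∂_k / im ∂_{k+1}:

  H_0: rank C_0 − rank ∂_1 = 9 − 8 = 1, and the invariant factors of ∂_1 are all 1, so H_0 = Z.
  H_1: rank ker ∂_1 − rank ∂_2 = (27 − 8) − 18 = 1, and ∂_2 has invariant factor 2 > 1, so H_1 = Z ⊕ Z/2Z.
  H_2: rank ker ∂_2 − rank ∂_3 = (18 − 18) − 0 = 0, and there is no ∂_3, so H_2 = 0.

As a check, the Euler characteristic is 9 − 27 + 18 = 0, which agrees with 1 − 1 + 0 = 0.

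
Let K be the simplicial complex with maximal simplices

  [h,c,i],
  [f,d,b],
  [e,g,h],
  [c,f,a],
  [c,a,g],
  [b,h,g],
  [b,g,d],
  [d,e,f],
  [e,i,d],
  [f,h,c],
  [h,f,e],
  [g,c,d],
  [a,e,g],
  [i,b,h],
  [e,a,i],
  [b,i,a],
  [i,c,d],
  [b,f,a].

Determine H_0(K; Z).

Order the vertices as a < b < c < d < e < f < g < h < i. Listing each simplex with vertices in this order, K has dimension 2 with simplices:

  0-simplices (9): a, b, c, d, e, f, g, h, i
  1-simplices (27): ab, ac, ae, af, ag, ai, bd, bf, bg, bh, bi, cd, cf, cg, ch, ci, de, df, dg, di, ef, eg, eh, ei, fh, gh, hi
  2-simplices (18): abf, abi, acf, acg, aeg, aei, bdf, bdg, bgh, bhi, cdg, cdi, cfh, chi, def, dei, efh, egh

giving chain groups C_0 ≅ Z^9, C_1 ≅ Z^27, C_2 ≅ Z^18.

Boundary ∂_1: C_1 → C_0 maps an edge to its endpoints' difference, ∂[p,q] = q − p.
The resulting 9×27 matrix has rank 8, and its Smith normal form has invariant factors (1,1,1,1,1,1,1,1).

The boundary map ∂_2: C_2 → C_1 maps a triangle to the signed sum of its edges. For instance
  ∂acg = cg − ag + ac,
  ∂cdi = di − ci + cd.
The resulting 27×18 matrix has rank 17, and its Smith normal form has invariant factors (1,1,1,1,1,1,1,1,1,1,1,1,1,1,1,1,1).

Now H_k = ker ∂_k / im ∂_{k+1}, so:

  H_0: rank C_0 − rank ∂_1 = 9 − 8 = 1, and the invariant factors of ∂_1 are all 1, so H_0 ≅ Z.

(K is a triangulation of the torus T^2.)

H_0 ≅ Z.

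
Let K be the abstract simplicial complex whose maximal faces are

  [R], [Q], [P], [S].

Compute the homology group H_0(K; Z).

H_0 ≅ Z^4.

Fix the vertex order P < Q < R < S and write every simplex with vertices in increasing order. Then dim K = 0 and the simplices of K are:

  0-simplices (4): P, Q, R, S

giving chain groups C_0 ≅ Z^4.

Now H_k = ker ∂_k / im ∂_{k+1}, so:

  H_0: rank C_0 − rank ∂_1 = 4 − 0 = 4, and there is no ∂_1, so H_0 = Z^4.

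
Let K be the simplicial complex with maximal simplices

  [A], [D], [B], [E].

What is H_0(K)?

Take the total order A < B < D < E on the vertex set. Then K (dimension 0) consists of the simplices:

  0-simplices (4): A, B, D, E

Hence C_0 ≅ Z^4.

From H_k ≅ ker(∂_k) / im(∂_{k+1}) we obtain:

  H_0: rank C_0 − rank ∂_1 = 4 − 0 = 4, and there is no ∂_1, so H_0 ≅ Z^4.

H_0 = Z^4.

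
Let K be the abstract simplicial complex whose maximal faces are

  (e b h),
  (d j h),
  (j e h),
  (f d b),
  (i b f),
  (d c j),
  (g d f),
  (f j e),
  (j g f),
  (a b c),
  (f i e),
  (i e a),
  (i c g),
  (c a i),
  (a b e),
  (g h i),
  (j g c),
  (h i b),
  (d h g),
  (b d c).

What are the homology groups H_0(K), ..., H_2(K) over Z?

H_0 = Z,  H_1 = Z ⊕ Z_2,  H_2 = 0.

Take the total order a < b < c < d < e < f < g < h < i < j on the vertex set. Then K (dimension 2) consists of the simplices:

  0-simplices (10): a, b, c, d, e, f, g, h, i, j
  1-simplices (30): ab, ac, ae, ai, bc, bd, be, bf, bh, bi, cd, cg, ci, cj, df, dg, dh, dj, ef, eh, ei, ej, fg, fi, fj, gh, gi, gj, hi, hj
  2-simplices (20): abc, abe, aci, aei, bcd, bdf, beh, bfi, bhi, cdj, cgi, cgj, dfg, dgh, dhj, efi, efj, ehj, fgj, ghi

Hence C_0 ≅ Z^10, C_1 ≅ Z^30, C_2 ≅ Z^20.

∂_1: C_1 → C_0 maps an edge to its endpoints' difference, ∂[p,q] = q − p.
The resulting 10×30 matrix has rank 9, and its Smith normal form has invariant factors (1,1,1,1,1,1,1,1,1).

∂_2: C_2 → C_1 acts by ∂[p,q,r] = [q,r] − [p,r] + [p,q]. For instance
  ∂abc = bc − ac + ab,
  ∂efj = fj − ej + ef.
The 30×20 boundary matrix has rank 20 and Smith normal form diag(1,1,1,1,1,1,1,1,1,1,1,1,1,1,1,1,1,1,1,2).

Now H_k = ker ∂_k / im ∂_{k+1}, so:

  H_0: rank C_0 − rank ∂_1 = 10 − 9 = 1, and the invariant factors of ∂_1 are all 1, so H_0 = Z.
  H_1: rank ker ∂_1 − rank ∂_2 = (30 − 9) − 20 = 1, and ∂_2 has invariant factor 2 > 1, so H_1 = Z ⊕ Z_2.
  H_2: rank ker ∂_2 − rank ∂_3 = (20 − 20) − 0 = 0, and there is no ∂_3, so H_2 = 0.

(K is a triangulation of the Klein bottle.)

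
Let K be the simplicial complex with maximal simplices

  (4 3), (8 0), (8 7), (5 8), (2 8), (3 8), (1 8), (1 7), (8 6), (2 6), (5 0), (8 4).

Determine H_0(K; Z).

Fix the vertex order 0 < 1 < 2 < 3 < 4 < 5 < 6 < 7 < 8 and write every simplex with vertices in increasing order. Then dim K = 1 and the simplices of K are:

  0-simplices (9): [0], [1], [2], [3], [4], [5], [6], [7], [8]
  1-simplices (12): [0,5], [0,8], [1,7], [1,8], [2,6], [2,8], [3,4], [3,8], [4,8], [5,8], [6,8], [7,8]

Hence C_0 ≅ Z^9, C_1 ≅ Z^12.

The boundary map ∂_1: C_1 → C_0 sends each edge [p,q] (with p < q) to q − p.
The 9×12 boundary matrix has rank 8 and Smith normal form diag(1,1,1,1,1,1,1,1).

Computing H_k = (kernel of ∂_k) / (image of ∂_{k+1}):

  H_0: rank C_0 − rank ∂_1 = 9 − 8 = 1, and the invariant factors of ∂_1 are all 1, so H_0 ≅ Z.

(K is a triangulation of a wedge of 4 circles.)

H_0 = Z.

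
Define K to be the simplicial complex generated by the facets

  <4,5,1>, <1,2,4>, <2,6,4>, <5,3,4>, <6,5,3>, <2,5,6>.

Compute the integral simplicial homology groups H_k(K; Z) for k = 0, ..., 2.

H_0 ≅ Z,  H_1 ≅ Z,  H_2 = 0.

Order the vertices as 1 < 2 < 3 < 4 < 5 < 6. Listing each simplex with vertices in this order, K has dimension 2 with simplices:

  0-simplices (6): [1], [2], [3], [4], [5], [6]
  1-simplices (12): [1,2], [1,4], [1,5], [2,4], [2,5], [2,6], [3,4], [3,5], [3,6], [4,5], [4,6], [5,6]
  2-simplices (6): [1,2,4], [1,4,5], [2,4,6], [2,5,6], [3,4,5], [3,5,6]

so the chain groups are C_0 ≅ Z^6, C_1 ≅ Z^12, C_2 ≅ Z^6.

∂_1: C_1 → C_0 is given by ∂[p,q] = [q] − [p]. For instance
  ∂[3,5] = [5] − [3].
The 6×12 boundary matrix has rank 5 and Smith normal form diag(1,1,1,1,1).

Boundary ∂_2: C_2 → C_1 acts by ∂[p,q,r] = [q,r] − [p,r] + [p,q]. For instance
  ∂[2,5,6] = [5,6] − [2,6] + [2,5],
  ∂[1,4,5] = [4,5] − [1,5] + [1,4].
The resulting 12×6 matrix has rank 6, and its Smith normal form has invariant factors (1,1,1,1,1,1).

Now H_k = ker ∂_k / im ∂_{k+1}, so:

  H_0: rank C_0 − rank ∂_1 = 6 − 5 = 1, and the invariant factors of ∂_1 are all 1, so H_0 ≅ Z.
  H_1: rank ker ∂_1 − rank ∂_2 = (12 − 5) − 6 = 1, and the invariant factors of ∂_2 are all 1, so H_1 ≅ Z.
  H_2: rank ker ∂_2 − rank ∂_3 = (6 − 6) − 0 = 0, and there is no ∂_3, so H_2 ≅ 0.

(K is a triangulation of the cylinder S^1 x I.)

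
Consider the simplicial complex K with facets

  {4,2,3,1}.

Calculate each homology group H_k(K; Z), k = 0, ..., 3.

Order the vertices as 1 < 2 < 3 < 4. Listing each simplex with vertices in this order, K has dimension 3 with simplices:

  0-simplices (4): [1], [2], [3], [4]
  1-simplices (6): [1,2], [1,3], [1,4], [2,3], [2,4], [3,4]
  2-simplices (4): [1,2,3], [1,2,4], [1,3,4], [2,3,4]
  3-simplices (1): [1,2,3,4]

giving chain groups C_0 ≅ Z^4, C_1 ≅ Z^6, C_2 ≅ Z^4, C_3 ≅ Z^1.

Boundary ∂_1: C_1 → C_0 maps an edge to its endpoints' difference, ∂[p,q] = q − p. For instance
  ∂[2,4] = [4] − [2].
As a 4×6 matrix over Z this has rank 3, with invariant factors (1,1,1).

Boundary ∂_2: C_2 → C_1 maps a triangle to the signed sum of its edges. For instance
  ∂[1,2,4] = [2,4] − [1,4] + [1,2],
  ∂[1,3,4] = [3,4] − [1,4] + [1,3].
As a 6×4 matrix over Z this has rank 3, with invariant factors (1,1,1).

∂_3: C_3 → C_2 sends each 3-simplex σ to the alternating sum Σ_i (−1)^i (σ with its i-th vertex removed). For instance
  ∂[1,2,3,4] = [2,3,4] − [1,3,4] + [1,2,4] − [1,2,3].
This gives a 4×1 integer matrix of rank 1; reducing to Smith normal form yields diagonal entries (1).

From H_k ≅ ker(∂_k) / im(∂_{k+1}) we obtain:

  H_0: rank C_0 − rank ∂_1 = 4 − 3 = 1, and the invariant factors of ∂_1 are all 1, so H_0 = Z.
  H_1: rank ker ∂_1 − rank ∂_2 = (6 − 3) − 3 = 0, and the invariant factors of ∂_2 are all 1, so H_1 = 0.
  H_2: rank ker ∂_2 − rank ∂_3 = (4 − 3) − 1 = 0, and the invariant factors of ∂_3 are all 1, so H_2 = 0.
  H_3: rank ker ∂_3 − rank ∂_4 = (1 − 1) − 0 = 0, and there is no ∂_4, so H_3 = 0.

H_0 ≅ Z,  H_1 = 0,  H_2 = 0,  H_3 = 0.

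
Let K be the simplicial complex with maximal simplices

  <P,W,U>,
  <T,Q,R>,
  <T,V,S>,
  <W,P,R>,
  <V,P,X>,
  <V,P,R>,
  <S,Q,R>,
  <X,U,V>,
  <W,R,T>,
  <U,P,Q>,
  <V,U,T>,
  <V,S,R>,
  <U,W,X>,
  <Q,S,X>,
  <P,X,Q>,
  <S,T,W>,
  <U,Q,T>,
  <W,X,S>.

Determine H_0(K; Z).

H_0 = Z.

We work with the vertex ordering P < Q < R < S < T < U < V < W < X. The simplices of K, each written with vertices in increasing order, are:

  0-simplices (9): P, Q, R, S, T, U, V, W, X
  1-simplices (27): PQ, PR, PU, PV, PW, PX, QR, QS, QT, QU, QX, RS, RT, RV, RW, ST, SV, SW, SX, TU, TV, TW, UV, UW, UX, VX, WX
  2-simplices (18): PQU, PQX, PRV, PRW, PUW, PVX, QRS, QRT, QSX, QTU, RSV, RTW, STV, STW, SWX, TUV, UVX, UWX

giving chain groups C_0 ≅ Z^9, C_1 ≅ Z^27, C_2 ≅ Z^18.

The boundary map ∂_1: C_1 → C_0 is given by ∂[p,q] = [q] − [p]. For instance
  ∂UV = V − U.
The 9×27 boundary matrix has rank 8 and Smith normal form diag(1,1,1,1,1,1,1,1).

The boundary map ∂_2: C_2 → C_1 maps a triangle to the signed sum of its edges. For instance
  ∂UVX = VX − UX + UV,
  ∂QRS = RS − QS + QR.
As a 27×18 matrix over Z this has rank 18, with invariant factors (1,1,1,1,1,1,1,1,1,1,1,1,1,1,1,1,1,2).

From H_k ≅ ker(∂_k) / im(∂_{k+1}) we obtain:

  H_0: rank C_0 − rank ∂_1 = 9 − 8 = 1, and the invariant factors of ∂_1 are all 1, so H_0 = Z.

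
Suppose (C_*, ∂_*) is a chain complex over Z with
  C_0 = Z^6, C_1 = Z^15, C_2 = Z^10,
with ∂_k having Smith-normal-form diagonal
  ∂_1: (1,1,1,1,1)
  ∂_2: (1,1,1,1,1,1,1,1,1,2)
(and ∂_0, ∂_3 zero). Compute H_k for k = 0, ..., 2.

H_0 = Z,  H_1 = Z_2,  H_2 = 0.

H_0: b_0 = 6 − 0 − 5 = 1; torsion from ∂_1 factors > 1: none. So H_0 = Z.
H_1: b_1 = 15 − 5 − 10 = 0; torsion from ∂_2 factors > 1: [2]. So H_1 = Z_2.
H_2: b_2 = 10 − 10 − 0 = 0; torsion from ∂_3 factors > 1: none. So H_2 = 0.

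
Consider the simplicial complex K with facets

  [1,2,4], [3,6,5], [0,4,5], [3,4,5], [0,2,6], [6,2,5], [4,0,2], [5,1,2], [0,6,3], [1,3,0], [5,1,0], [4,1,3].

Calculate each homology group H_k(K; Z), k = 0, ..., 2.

H_0 = Z,  H_1 = Z/2,  H_2 = 0.

Fix the vertex order 0 < 1 < 2 < 3 < 4 < 5 < 6 and write every simplex with vertices in increasing order. Then dim K = 2 and the simplices of K are:

  0-simplices (7): [0], [1], [2], [3], [4], [5], [6]
  1-simplices (18): [0,1], [0,2], [0,3], [0,4], [0,5], [0,6], [1,2], [1,3], [1,4], [1,5], [2,4], [2,5], [2,6], [3,4], [3,5], [3,6], [4,5], [5,6]
  2-simplices (12): [0,1,3], [0,1,5], [0,2,4], [0,2,6], [0,3,6], [0,4,5], [1,2,4], [1,2,5], [1,3,4], [2,5,6], [3,4,5], [3,5,6]

giving chain groups C_0 ≅ Z^7, C_1 ≅ Z^18, C_2 ≅ Z^12.

Boundary ∂_1: C_1 → C_0 sends each edge [p,q] (with p < q) to q − p. For instance
  ∂[1,2] = [2] − [1].
The 7×18 boundary matrix has rank 6 and Smith normal form diag(1,1,1,1,1,1).

The boundary map ∂_2: C_2 → C_1 sends each 2-simplex [p,q,r] to [q,r] − [p,r] + [p,q]. For instance
  ∂[1,2,5] = [2,5] − [1,5] + [1,2],
  ∂[0,1,5] = [1,5] − [0,5] + [0,1].
As a 18×12 matrix over Z this has rank 12, with invariant factors (1,1,1,1,1,1,1,1,1,1,1,2).

Now H_k = ker ∂_k / im ∂_{k+1}, so:

  H_0: rank C_0 − rank ∂_1 = 7 − 6 = 1, and the invariant factors of ∂_1 are all 1, so H_0 ≅ Z.
  H_1: rank ker ∂_1 − rank ∂_2 = (18 − 6) − 12 = 0, and ∂_2 has invariant factor 2 > 1, so H_1 ≅ Z/2.
  H_2: rank ker ∂_2 − rank ∂_3 = (12 − 12) − 0 = 0, and there is no ∂_3, so H_2 ≅ 0.

As a check, the Euler characteristic is 7 − 18 + 12 = 1, which agrees with 1 − 0 + 0 = 1.
(K is a triangulation of the real projective plane RP^2.)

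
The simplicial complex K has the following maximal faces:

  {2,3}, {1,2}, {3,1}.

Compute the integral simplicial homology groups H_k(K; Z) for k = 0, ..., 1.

K has 3 vertices, 3 edges.
rank ∂_0 = 0, rank ∂_1 = 2 ⇒ b_0 = 3 − 0 − 2 = 1; all invariant factors of ∂_1 are 1 so no torsion. So H_0 ≅ Z.
rank ∂_1 = 2, rank ∂_2 = 0 ⇒ b_1 = 3 − 2 − 0 = 1. So H_1 ≅ Z.

H_0 ≅ Z,  H_1 ≅ Z.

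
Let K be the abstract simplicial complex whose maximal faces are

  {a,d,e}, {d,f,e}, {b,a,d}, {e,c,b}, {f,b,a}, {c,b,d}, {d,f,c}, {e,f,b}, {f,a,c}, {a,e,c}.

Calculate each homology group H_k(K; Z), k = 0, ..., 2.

Take the total order a < b < c < d < e < f on the vertex set. Then K (dimension 2) consists of the simplices:

  0-simplices (6): a, b, c, d, e, f
  1-simplices (15): ab, ac, ad, ae, af, bc, bd, be, bf, cd, ce, cf, de, df, ef
  2-simplices (10): abd, abf, ace, acf, ade, bcd, bce, bef, cdf, def

so the chain groups are C_0 ≅ Z^6, C_1 ≅ Z^15, C_2 ≅ Z^10.

∂_1: C_1 → C_0 is given by ∂[p,q] = [q] − [p].
As a 6×15 matrix over Z this has rank 5, with invariant factors (1,1,1,1,1).

Boundary ∂_2: C_2 → C_1 acts by ∂[p,q,r] = [q,r] − [p,r] + [p,q]. For instance
  ∂ace = ce − ae + ac,
  ∂abf = bf − af + ab.
The 15×10 boundary matrix has rank 10 and Smith normal form diag(1,1,1,1,1,1,1,1,1,2).

Computing H_k = (kernel of ∂_k) / (image of ∂_{k+1}):

  H_0: rank C_0 − rank ∂_1 = 6 − 5 = 1, and the invariant factors of ∂_1 are all 1, so H_0 ≅ Z.
  H_1: rank ker ∂_1 − rank ∂_2 = (15 − 5) − 10 = 0, and ∂_2 has invariant factor 2 > 1, so H_1 ≅ Z/2Z.
  H_2: rank ker ∂_2 − rank ∂_3 = (10 − 10) − 0 = 0, and there is no ∂_3, so H_2 ≅ 0.

H_0 ≅ Z,  H_1 ≅ Z/2Z,  H_2 = 0.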